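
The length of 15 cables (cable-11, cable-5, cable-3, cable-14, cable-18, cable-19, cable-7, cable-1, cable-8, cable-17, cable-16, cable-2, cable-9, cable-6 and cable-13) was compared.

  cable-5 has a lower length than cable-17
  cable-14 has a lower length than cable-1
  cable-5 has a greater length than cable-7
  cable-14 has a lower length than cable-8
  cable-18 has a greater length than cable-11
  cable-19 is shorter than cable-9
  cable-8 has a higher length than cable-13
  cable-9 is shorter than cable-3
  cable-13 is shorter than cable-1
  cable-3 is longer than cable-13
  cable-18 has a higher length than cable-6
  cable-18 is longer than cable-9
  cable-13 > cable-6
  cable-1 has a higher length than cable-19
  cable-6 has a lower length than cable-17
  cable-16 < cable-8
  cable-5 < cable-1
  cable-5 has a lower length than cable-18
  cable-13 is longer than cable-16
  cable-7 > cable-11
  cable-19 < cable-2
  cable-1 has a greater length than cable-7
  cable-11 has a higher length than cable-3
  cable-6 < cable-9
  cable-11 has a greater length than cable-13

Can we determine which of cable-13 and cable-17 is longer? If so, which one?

cable-13 < cable-3 and cable-3 < cable-11 give cable-13 < cable-11.
Then cable-11 < cable-7 extends the chain to cable-7.
Then cable-7 < cable-5 extends the chain to cable-5.
Then cable-5 < cable-17 extends the chain to cable-17.
So cable-17 is longer.

cable-17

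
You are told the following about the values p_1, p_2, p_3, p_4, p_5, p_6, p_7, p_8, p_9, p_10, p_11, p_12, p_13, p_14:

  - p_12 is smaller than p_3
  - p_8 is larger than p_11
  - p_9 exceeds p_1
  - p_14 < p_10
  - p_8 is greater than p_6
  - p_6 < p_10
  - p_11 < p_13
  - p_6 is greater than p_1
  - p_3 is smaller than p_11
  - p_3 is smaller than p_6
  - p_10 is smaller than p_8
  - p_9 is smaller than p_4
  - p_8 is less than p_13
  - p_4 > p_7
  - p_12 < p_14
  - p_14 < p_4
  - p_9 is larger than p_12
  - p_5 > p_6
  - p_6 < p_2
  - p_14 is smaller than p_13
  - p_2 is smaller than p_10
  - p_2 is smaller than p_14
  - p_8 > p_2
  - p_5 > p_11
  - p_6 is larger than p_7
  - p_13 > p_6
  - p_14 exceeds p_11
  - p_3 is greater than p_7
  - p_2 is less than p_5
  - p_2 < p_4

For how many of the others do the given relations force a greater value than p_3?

9

The elements the relations force above p_3 are p_11, p_6, p_2, p_14, p_10, p_8, p_13, p_5, p_4 — no chain reaches any other.
That is 9.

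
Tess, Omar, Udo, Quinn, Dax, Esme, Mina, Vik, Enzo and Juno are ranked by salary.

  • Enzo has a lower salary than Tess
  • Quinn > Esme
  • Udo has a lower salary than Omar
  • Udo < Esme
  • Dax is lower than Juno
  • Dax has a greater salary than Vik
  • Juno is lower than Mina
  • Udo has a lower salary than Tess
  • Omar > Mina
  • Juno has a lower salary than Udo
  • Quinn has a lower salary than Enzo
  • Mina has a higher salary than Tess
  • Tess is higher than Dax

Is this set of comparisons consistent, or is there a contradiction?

Every relation is compatible with Vik < Dax < Juno < Udo < Esme < Quinn < Enzo < Tess < Mina < Omar; the set is consistent.

consistent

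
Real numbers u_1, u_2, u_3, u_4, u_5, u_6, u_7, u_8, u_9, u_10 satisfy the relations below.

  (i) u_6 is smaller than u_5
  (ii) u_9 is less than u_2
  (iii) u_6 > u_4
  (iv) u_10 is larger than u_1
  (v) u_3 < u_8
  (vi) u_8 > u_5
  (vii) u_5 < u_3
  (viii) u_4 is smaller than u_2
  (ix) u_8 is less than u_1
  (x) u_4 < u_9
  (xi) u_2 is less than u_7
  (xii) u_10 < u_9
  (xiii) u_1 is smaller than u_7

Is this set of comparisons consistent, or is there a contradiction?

consistent

Every relation is compatible with u_4 < u_6 < u_5 < u_3 < u_8 < u_1 < u_10 < u_9 < u_2 < u_7; the set is consistent.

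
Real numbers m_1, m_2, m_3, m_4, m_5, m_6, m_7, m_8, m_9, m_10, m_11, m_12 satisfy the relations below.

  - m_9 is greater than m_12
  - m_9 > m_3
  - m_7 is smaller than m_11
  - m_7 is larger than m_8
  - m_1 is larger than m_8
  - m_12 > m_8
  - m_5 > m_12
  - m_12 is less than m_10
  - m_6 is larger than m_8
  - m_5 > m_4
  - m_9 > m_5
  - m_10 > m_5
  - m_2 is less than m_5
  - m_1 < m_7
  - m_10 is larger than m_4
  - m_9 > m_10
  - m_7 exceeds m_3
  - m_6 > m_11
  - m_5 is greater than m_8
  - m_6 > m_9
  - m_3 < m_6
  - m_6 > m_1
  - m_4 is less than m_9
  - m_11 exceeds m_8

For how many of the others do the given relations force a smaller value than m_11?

4

From m_11 the given relations immediately reach m_8, m_7.
From those, m_1, m_3 — 4 in total.
No other element is forced below m_11 by the given relations, so the count is 4.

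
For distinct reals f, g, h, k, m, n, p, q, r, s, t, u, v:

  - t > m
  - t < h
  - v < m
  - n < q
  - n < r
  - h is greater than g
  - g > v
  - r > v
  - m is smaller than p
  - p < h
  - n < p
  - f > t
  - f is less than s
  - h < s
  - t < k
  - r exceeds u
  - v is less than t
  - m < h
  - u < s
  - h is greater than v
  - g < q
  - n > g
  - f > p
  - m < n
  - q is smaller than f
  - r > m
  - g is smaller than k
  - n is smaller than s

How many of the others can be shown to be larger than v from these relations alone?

Directly above v: g, m, t, r, h.
One step further: n, p, q, f, k, s (11 so far).
No other element is forced above v by the given relations, so the count is 11.

11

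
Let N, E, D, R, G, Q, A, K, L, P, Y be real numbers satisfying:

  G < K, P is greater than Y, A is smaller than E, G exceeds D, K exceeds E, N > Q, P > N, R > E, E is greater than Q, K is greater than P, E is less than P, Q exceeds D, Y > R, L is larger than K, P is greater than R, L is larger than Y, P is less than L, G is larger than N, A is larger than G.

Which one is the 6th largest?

Chaining the given pairs: D < Q < N < G < A < E < R < Y < P < K < L.
Counting 6 from the largest end gives E.

E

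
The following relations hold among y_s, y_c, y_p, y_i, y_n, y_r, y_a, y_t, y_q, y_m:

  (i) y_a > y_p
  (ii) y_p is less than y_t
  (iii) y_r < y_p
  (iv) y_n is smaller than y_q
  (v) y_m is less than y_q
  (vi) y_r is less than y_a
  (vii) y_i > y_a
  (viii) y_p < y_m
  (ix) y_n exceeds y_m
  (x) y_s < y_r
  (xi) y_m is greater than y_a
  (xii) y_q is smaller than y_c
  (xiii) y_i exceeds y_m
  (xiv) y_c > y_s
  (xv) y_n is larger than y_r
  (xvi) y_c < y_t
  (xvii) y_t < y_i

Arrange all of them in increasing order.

y_s < y_r < y_p < y_a < y_m < y_n < y_q < y_c < y_t < y_i

Each adjacent pair is fixed by a given relation: y_s < y_r; y_r < y_p; y_p < y_a; y_a < y_m; y_m < y_n; y_n < y_q; y_q < y_c; y_c < y_t; y_t < y_i. Chaining them end to end gives the full order.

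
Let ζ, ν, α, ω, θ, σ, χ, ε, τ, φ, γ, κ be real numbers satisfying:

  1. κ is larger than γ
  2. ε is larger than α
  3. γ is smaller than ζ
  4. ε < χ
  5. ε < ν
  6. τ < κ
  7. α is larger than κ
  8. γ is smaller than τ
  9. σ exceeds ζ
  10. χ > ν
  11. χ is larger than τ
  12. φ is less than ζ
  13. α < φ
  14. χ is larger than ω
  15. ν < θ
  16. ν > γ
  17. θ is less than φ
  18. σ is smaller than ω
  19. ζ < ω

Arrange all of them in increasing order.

γ < τ < κ < α < ε < ν < θ < φ < ζ < σ < ω < χ

Nothing is placed below γ, so it is least; from there γ < τ; τ < κ; κ < α; α < ε; ε < ν; ν < θ; θ < φ; φ < ζ; ζ < σ; σ < ω; ω < χ, each given directly.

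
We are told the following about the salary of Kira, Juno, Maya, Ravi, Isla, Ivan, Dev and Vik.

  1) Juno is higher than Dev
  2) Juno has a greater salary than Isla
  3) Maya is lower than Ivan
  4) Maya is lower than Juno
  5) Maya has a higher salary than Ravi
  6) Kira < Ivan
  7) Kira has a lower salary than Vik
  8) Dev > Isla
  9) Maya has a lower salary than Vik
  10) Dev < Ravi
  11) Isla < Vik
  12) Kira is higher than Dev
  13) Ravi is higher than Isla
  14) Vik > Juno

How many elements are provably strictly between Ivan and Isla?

The relations place Isla below Ivan. An element lies strictly between them when it is forced above Isla and also forced below Ivan.
Above Isla: {Dev, Ravi, Maya, Juno, Kira, Vik}. Below Ivan: {Dev, Ravi, Maya, Kira}.
Intersection: {Dev, Ravi, Maya, Kira} — 4.

4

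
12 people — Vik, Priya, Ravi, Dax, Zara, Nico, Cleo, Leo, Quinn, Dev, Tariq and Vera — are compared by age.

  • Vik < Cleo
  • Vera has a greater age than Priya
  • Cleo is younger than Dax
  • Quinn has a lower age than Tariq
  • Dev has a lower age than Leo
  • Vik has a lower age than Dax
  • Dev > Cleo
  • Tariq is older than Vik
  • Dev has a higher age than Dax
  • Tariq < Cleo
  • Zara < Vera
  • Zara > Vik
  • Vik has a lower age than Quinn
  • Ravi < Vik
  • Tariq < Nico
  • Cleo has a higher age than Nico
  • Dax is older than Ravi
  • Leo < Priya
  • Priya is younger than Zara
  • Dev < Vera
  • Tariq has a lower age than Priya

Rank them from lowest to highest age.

Ravi < Vik < Quinn < Tariq < Nico < Cleo < Dax < Dev < Leo < Priya < Zara < Vera

The consecutive links are each given: Ravi < Vik; Vik < Quinn; Quinn < Tariq; Tariq < Nico; Nico < Cleo; Cleo < Dax; Dax < Dev; Dev < Leo; Leo < Priya; Priya < Zara; Zara < Vera.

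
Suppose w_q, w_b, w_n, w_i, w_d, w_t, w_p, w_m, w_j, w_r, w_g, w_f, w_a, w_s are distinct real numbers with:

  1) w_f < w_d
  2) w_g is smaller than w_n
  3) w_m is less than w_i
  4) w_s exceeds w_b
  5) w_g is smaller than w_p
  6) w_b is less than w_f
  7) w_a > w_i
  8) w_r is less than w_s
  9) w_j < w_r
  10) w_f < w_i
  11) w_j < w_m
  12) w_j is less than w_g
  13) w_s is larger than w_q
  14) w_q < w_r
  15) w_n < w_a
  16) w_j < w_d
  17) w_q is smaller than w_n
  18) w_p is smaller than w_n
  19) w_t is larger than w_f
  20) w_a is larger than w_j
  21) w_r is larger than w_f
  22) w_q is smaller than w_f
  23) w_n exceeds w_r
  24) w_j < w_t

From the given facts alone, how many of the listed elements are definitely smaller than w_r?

The elements the relations force below w_r are w_j, w_q, w_b, w_f — no chain reaches any other.
That is 4.

4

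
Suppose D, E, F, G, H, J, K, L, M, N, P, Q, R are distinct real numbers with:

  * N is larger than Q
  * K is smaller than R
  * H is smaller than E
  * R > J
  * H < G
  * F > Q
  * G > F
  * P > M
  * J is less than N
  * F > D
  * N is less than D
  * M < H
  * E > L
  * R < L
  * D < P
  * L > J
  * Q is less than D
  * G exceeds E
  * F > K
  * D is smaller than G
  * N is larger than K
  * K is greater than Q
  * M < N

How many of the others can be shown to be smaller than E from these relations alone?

From E the given relations immediately reach L, H.
From those, J, M, R — 5 in total.
From those, K — 6 in total.
From those, Q — 7 in total.
Nothing else is reachable below E; 7 in all.

7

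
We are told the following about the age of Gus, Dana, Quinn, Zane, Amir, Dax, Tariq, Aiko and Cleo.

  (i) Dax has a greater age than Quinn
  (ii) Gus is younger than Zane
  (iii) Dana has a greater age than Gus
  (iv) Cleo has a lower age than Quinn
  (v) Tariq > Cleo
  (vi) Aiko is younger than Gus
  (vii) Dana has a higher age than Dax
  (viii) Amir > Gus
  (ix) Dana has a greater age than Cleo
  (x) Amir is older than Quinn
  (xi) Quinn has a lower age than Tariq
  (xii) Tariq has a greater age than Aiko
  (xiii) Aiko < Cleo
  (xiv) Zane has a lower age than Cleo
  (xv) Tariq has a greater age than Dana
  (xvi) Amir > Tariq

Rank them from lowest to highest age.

The consecutive links are each given: Aiko < Gus; Gus < Zane; Zane < Cleo; Cleo < Quinn; Quinn < Dax; Dax < Dana; Dana < Tariq; Tariq < Amir.

Aiko < Gus < Zane < Cleo < Quinn < Dax < Dana < Tariq < Amir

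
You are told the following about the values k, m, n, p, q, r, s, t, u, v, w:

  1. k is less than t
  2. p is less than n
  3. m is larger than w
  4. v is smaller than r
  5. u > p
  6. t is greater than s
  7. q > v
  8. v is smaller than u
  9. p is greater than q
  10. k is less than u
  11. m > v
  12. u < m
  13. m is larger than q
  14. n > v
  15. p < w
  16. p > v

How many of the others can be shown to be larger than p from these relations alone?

4

Directly above p: w, n, u.
One step further: m (4 so far).
Nothing else is reachable above p; 4 in all.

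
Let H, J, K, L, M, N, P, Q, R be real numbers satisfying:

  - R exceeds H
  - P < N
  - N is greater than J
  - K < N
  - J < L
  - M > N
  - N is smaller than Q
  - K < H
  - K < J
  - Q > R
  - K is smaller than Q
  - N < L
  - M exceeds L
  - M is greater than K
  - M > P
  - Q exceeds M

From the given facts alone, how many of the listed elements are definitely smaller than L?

Directly below L: J, N.
One step further: P, K (4 so far).
Nothing else is reachable below L; 4 in all.

4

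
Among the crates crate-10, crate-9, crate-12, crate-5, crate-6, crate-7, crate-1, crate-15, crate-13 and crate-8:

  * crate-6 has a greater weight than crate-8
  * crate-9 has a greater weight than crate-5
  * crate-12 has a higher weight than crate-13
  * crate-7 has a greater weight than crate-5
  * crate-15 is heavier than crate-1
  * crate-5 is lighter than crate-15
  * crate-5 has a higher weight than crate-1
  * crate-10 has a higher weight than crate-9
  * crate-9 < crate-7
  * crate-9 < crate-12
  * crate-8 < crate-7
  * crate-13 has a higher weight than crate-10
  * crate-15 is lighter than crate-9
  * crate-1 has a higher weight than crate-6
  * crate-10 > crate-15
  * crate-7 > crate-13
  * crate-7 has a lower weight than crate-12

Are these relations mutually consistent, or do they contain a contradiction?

Every relation is compatible with crate-8 < crate-6 < crate-1 < crate-5 < crate-15 < crate-9 < crate-10 < crate-13 < crate-7 < crate-12; the set is consistent.

consistent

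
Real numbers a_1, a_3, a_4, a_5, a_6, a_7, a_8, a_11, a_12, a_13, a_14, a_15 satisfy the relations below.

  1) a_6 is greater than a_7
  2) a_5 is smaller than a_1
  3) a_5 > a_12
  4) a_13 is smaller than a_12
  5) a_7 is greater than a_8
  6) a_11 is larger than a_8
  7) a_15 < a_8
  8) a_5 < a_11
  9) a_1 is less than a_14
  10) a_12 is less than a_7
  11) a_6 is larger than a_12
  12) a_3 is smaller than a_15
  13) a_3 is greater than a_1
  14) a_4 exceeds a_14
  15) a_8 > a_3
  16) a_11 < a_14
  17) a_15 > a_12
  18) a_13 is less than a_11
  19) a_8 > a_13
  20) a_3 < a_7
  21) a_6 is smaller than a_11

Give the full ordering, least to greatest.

Each adjacent pair is fixed by a given relation: a_13 < a_12; a_12 < a_5; a_5 < a_1; a_1 < a_3; a_3 < a_15; a_15 < a_8; a_8 < a_7; a_7 < a_6; a_6 < a_11; a_11 < a_14; a_14 < a_4. Chaining them end to end gives the full order.

a_13 < a_12 < a_5 < a_1 < a_3 < a_15 < a_8 < a_7 < a_6 < a_11 < a_14 < a_4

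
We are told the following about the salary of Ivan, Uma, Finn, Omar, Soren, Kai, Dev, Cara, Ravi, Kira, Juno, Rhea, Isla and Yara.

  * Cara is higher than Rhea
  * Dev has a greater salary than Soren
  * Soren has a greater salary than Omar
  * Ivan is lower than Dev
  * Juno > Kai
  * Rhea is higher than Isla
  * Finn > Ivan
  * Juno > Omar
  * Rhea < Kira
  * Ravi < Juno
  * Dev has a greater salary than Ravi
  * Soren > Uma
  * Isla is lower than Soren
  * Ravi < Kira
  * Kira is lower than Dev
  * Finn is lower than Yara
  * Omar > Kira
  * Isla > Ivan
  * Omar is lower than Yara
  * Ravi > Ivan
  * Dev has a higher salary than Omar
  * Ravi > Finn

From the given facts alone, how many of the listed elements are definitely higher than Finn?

7

The elements the relations force above Finn are Ravi, Kira, Omar, Yara, Soren, Juno, Dev — no chain reaches any other.
That is 7.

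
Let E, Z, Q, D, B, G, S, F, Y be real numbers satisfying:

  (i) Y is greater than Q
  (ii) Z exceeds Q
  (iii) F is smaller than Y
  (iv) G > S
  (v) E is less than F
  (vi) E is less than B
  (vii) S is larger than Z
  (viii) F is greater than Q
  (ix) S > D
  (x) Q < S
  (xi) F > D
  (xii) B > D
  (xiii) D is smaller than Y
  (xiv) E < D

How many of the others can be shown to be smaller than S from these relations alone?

Directly below S: Q, D, Z.
One step further: E (4 so far).
No other element is forced below S by the given relations, so the count is 4.

4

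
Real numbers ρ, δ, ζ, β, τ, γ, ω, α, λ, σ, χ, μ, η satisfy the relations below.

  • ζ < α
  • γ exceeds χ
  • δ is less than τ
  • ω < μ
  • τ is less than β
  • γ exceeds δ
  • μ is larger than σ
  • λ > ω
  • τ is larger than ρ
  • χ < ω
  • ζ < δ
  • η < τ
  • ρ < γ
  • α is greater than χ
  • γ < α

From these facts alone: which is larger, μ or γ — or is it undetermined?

Following every chain through μ: below μ we get χ, σ, ω.
γ is not reached, and no chain runs the other way from γ to μ.
So the given relations leave the order of μ and γ undetermined.

undetermined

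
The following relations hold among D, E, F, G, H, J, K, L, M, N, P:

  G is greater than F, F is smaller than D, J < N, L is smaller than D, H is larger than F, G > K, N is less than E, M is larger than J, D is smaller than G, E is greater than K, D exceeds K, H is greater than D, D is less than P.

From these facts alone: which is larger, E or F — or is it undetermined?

Following every chain through F: above F we get D, G, H, P.
E is not reached, and no chain runs the other way from E to F.
So the given relations leave the order of F and E undetermined.

undetermined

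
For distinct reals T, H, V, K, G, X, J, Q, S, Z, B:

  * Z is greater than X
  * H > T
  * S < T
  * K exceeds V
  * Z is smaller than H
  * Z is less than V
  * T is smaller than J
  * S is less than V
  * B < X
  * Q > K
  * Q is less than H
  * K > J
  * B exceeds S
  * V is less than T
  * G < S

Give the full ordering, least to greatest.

Each adjacent pair is fixed by a given relation: G < S; S < B; B < X; X < Z; Z < V; V < T; T < J; J < K; K < Q; Q < H. Chaining them end to end gives the full order.

G < S < B < X < Z < V < T < J < K < Q < H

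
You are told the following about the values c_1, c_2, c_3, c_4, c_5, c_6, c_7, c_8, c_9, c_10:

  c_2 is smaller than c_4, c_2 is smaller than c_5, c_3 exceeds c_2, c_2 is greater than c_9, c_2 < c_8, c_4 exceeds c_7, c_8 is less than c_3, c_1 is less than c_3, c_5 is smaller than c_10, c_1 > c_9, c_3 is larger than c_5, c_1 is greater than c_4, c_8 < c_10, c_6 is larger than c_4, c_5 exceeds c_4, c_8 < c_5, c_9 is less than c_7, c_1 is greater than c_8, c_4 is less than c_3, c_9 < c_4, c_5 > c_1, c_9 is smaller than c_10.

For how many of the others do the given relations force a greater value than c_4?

5

Directly above c_4: c_1, c_6, c_5, c_3.
One step further: c_10 (5 so far).
No other element is forced above c_4 by the given relations, so the count is 5.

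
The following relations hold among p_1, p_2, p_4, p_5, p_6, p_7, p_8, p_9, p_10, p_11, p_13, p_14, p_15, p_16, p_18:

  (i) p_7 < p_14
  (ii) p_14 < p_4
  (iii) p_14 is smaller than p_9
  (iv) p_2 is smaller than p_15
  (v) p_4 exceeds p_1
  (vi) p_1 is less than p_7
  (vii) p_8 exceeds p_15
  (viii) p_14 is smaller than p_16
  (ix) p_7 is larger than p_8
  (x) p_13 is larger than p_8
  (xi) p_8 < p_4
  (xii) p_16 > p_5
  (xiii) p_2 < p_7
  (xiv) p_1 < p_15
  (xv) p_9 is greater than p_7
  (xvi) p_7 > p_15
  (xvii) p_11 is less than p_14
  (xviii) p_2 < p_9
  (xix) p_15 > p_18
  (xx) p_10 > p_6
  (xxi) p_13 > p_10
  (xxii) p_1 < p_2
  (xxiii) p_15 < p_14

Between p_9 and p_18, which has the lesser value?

p_18

p_18 < p_15 and p_15 < p_8 give p_18 < p_8.
With p_8 < p_7: p_18 < p_15 < p_8 < p_7.
Then p_7 < p_14 extends the chain to p_14.
With p_14 < p_9: p_18 < p_15 < p_8 < p_7 < p_14 < p_9.
So p_18 < p_9; p_18 is the smaller of the two.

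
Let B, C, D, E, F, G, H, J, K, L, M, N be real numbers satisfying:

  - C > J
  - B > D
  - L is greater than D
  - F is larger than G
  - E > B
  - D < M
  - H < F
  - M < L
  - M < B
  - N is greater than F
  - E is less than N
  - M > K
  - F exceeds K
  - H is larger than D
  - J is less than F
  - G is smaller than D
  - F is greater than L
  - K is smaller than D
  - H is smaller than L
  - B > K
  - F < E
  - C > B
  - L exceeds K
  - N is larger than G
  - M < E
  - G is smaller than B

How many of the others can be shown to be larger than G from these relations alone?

The elements the relations force above G are D, M, H, B, L, F, E, C, N — no chain reaches any other.
That is 9.

9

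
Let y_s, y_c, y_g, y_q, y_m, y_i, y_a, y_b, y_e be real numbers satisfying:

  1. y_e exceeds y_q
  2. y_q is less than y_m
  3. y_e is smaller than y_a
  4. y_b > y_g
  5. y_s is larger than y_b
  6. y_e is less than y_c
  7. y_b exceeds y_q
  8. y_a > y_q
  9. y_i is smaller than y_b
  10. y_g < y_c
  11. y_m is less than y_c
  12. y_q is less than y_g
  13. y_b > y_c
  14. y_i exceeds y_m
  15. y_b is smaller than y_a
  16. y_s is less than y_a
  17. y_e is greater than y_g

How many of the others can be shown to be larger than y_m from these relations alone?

From y_m the given relations immediately reach y_i, y_c.
From those, y_b — 3 in total.
From those, y_s, y_a — 5 in total.
No other element is forced above y_m by the given relations, so the count is 5.

5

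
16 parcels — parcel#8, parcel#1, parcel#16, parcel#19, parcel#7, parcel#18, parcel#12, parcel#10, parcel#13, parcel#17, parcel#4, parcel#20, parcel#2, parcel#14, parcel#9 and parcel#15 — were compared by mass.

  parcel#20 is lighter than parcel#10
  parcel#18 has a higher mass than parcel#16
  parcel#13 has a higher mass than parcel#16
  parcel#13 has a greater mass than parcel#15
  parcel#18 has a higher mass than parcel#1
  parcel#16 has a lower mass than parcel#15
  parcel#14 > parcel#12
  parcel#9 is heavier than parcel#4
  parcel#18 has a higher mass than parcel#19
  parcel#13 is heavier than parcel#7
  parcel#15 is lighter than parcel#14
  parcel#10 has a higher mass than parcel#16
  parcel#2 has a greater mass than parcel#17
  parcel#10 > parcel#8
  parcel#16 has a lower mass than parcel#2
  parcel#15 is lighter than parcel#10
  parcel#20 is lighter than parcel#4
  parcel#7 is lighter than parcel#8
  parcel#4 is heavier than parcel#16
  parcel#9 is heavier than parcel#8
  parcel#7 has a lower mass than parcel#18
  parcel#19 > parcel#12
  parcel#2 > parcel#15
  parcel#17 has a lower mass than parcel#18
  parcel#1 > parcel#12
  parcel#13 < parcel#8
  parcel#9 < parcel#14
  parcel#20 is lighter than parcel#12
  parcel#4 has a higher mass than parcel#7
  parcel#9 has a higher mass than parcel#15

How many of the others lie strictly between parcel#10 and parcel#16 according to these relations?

3

Chaining upward from parcel#16 reaches: parcel#15, parcel#4, parcel#13, parcel#8, parcel#9, parcel#14, parcel#2, parcel#18.
Chaining downward from parcel#10 reaches: parcel#20, parcel#7, parcel#15, parcel#13, parcel#8.
Strictly between parcel#16 and parcel#10 are those in both lists: parcel#15, parcel#13, parcel#8 — 3 elements.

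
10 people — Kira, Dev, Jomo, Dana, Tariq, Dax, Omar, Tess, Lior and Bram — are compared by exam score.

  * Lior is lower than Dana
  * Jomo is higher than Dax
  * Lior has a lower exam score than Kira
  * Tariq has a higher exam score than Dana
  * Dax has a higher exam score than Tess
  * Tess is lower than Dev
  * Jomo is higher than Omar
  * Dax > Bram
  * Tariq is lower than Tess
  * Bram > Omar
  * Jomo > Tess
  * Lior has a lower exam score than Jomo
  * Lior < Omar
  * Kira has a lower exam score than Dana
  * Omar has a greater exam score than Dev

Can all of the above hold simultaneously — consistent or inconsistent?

consistent

The single ordering Lior < Kira < Dana < Tariq < Tess < Dev < Omar < Bram < Dax < Jomo satisfies every listed relation, so no contradiction arises.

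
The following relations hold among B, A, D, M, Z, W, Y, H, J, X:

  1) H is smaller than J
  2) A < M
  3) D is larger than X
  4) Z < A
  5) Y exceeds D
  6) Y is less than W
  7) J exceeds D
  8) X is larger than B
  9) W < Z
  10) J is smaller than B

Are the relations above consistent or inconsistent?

inconsistent

Chaining the given relations yields J < B < X < D, so J < D. But one relation states D < J. These cannot both hold.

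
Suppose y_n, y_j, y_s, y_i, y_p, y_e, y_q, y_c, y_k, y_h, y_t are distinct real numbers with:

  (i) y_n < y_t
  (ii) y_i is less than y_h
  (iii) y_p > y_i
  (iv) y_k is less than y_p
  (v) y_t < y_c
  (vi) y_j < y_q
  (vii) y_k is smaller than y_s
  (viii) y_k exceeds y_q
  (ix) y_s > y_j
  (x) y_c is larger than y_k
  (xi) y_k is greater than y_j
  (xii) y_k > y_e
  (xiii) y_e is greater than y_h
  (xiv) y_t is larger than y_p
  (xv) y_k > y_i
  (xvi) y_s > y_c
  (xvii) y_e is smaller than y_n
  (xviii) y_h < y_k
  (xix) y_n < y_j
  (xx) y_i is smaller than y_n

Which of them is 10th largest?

y_h

The consecutive relations fix a unique order: y_i < y_h < y_e < y_n < y_j < y_q < y_k < y_p < y_t < y_c < y_s.
The 10th largest is y_h.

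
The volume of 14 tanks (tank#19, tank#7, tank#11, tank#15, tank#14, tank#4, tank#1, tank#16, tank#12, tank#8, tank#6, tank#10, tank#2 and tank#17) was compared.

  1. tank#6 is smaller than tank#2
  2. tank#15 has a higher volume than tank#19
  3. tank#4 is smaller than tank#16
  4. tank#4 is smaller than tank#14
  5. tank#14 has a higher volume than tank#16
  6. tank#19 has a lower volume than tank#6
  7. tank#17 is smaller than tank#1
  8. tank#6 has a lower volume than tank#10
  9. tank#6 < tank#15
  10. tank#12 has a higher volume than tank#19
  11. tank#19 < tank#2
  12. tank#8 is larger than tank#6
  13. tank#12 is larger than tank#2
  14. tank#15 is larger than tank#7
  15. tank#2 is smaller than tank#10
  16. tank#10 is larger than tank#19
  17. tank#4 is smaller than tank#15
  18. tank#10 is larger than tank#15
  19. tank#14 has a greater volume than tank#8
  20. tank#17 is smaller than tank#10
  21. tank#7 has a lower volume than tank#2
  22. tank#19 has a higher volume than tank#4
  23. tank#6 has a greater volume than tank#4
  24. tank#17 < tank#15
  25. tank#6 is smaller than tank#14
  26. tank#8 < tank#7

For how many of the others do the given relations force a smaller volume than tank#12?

Directly below tank#12: tank#19, tank#2.
One step further: tank#4, tank#6, tank#7 (5 so far).
One step further: tank#8 (6 so far).
No other element is forced below tank#12 by the given relations, so the count is 6.

6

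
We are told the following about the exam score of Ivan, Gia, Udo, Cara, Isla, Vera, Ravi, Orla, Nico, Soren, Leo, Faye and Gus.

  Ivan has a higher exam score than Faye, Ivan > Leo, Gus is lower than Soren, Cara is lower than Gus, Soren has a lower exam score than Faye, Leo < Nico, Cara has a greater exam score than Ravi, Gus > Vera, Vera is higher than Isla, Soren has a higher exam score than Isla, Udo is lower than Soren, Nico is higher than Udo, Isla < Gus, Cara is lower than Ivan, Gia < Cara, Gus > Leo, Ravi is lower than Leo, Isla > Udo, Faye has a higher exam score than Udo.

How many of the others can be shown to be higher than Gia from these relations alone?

5

From Gia the given relations immediately reach Cara.
From those, Gus, Ivan — 3 in total.
From those, Soren — 4 in total.
From those, Faye — 5 in total.
No other element is forced above Gia by the given relations, so the count is 5.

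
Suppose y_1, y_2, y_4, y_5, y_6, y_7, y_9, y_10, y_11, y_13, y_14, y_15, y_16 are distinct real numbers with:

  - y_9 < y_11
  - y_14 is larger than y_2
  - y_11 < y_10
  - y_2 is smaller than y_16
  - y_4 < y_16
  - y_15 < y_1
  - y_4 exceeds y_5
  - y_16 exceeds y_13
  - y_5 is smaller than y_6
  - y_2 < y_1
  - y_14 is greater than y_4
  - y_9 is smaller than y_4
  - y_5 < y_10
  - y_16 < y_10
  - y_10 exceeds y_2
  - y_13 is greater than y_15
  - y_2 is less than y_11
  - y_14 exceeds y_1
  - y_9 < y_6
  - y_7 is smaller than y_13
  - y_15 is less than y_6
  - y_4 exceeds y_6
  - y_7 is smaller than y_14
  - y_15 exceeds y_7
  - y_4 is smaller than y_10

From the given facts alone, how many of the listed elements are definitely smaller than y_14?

8

From y_14 the given relations immediately reach y_2, y_7, y_1, y_4.
From those, y_9, y_15, y_5, y_6 — 8 in total.
No other element is forced below y_14 by the given relations, so the count is 8.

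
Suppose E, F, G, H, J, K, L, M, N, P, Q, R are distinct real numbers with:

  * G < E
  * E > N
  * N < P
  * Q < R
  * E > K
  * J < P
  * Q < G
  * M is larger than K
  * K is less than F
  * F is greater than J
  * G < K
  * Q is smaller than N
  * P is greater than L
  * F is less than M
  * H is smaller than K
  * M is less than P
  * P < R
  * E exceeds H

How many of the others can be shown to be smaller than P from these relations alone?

The elements the relations force below P are H, Q, J, G, K, L, F, M, N — no chain reaches any other.
That is 9.

9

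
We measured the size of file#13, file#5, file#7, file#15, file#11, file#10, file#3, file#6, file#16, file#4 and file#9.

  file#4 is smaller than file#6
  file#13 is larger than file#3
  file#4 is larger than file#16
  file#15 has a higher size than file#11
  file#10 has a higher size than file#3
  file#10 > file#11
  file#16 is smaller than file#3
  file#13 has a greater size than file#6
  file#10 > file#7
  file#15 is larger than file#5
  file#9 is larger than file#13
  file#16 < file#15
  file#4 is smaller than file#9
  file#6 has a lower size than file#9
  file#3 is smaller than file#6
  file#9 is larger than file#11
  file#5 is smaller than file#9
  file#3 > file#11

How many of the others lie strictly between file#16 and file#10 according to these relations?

Chaining upward from file#16 reaches: file#4, file#3, file#6, file#15, file#13, file#9.
Chaining downward from file#10 reaches: file#11, file#3, file#7.
Strictly between file#16 and file#10 are those in both lists: file#3 — 1 element.

1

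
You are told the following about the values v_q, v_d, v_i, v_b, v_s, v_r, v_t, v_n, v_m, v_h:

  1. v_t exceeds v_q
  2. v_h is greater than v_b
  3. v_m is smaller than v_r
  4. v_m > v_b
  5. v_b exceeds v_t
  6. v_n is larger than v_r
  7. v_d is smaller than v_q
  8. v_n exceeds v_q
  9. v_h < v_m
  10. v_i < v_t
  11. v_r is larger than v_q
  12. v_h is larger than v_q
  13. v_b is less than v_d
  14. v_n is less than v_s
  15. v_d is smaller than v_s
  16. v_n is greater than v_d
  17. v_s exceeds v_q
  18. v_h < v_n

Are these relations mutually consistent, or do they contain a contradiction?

inconsistent

Chaining the given relations yields v_t < v_b < v_d < v_q, so v_t < v_q. But one relation states v_q < v_t. These cannot both hold.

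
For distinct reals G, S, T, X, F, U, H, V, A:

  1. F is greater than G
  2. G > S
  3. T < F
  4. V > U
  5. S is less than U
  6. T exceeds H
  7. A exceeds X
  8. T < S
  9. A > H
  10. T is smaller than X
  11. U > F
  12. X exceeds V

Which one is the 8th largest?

Piecing the relations together gives one ordering: H < T < S < G < F < U < V < X < A.
The 8th largest is T.

T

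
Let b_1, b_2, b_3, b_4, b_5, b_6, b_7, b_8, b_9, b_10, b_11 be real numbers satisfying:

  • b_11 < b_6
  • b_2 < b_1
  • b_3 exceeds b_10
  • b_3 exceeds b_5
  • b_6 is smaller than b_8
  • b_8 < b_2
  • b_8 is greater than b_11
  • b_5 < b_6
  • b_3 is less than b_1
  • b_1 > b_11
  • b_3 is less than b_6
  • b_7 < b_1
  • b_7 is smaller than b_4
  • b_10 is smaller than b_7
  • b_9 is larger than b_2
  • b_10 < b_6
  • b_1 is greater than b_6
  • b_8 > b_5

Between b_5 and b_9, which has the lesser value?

Chaining the given relations: b_5 < b_3 < b_6 < b_8 < b_2 < b_9.
So b_5 < b_9; b_5 is the smaller of the two.

b_5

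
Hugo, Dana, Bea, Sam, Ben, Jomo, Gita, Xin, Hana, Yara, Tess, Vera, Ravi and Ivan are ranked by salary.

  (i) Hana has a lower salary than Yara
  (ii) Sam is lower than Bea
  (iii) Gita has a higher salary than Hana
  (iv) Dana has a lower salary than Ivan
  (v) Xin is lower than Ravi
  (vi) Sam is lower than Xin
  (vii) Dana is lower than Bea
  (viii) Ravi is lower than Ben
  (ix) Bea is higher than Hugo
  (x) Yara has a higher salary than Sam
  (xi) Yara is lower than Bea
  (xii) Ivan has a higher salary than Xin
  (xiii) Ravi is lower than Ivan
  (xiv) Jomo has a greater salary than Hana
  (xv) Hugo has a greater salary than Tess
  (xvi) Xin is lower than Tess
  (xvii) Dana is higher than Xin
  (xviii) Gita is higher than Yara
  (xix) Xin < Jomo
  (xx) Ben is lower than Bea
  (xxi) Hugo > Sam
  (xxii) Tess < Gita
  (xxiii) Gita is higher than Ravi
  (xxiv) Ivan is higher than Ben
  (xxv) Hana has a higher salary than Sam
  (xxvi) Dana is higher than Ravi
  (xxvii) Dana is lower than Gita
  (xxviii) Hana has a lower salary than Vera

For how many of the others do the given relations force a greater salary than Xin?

9

Directly above Xin: Tess, Ravi, Jomo, Dana, Ivan.
One step further: Ben, Hugo, Gita, Bea (9 so far).
No other element is forced above Xin by the given relations, so the count is 9.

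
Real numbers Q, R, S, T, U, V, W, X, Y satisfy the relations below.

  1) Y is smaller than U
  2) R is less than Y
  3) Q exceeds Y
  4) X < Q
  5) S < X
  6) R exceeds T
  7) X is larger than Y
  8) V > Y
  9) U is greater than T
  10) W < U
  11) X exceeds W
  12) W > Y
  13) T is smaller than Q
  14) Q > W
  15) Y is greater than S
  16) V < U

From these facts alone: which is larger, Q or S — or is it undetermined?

Q

S < Y and Y < W give S < W.
With W < X: S < Y < W < X.
With X < Q: S < Y < W < X < Q.
So Q is larger.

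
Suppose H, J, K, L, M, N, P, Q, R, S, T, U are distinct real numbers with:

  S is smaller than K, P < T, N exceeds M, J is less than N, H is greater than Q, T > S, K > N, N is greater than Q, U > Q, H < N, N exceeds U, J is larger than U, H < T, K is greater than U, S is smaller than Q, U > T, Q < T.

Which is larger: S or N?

Link the given pairs in sequence: S < Q; Q < H; H < T; T < U; U < J; J < N.
Together: S < Q < H < T < U < J < N.
So S < N; N is the larger of the two.

N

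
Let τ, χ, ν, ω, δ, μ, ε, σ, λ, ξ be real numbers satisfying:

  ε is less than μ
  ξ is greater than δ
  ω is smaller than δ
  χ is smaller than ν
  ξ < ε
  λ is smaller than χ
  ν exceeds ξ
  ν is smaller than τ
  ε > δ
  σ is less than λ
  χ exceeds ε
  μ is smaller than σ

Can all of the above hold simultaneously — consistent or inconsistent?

consistent

The single ordering ω < δ < ξ < ε < μ < σ < λ < χ < ν < τ satisfies every listed relation, so no contradiction arises.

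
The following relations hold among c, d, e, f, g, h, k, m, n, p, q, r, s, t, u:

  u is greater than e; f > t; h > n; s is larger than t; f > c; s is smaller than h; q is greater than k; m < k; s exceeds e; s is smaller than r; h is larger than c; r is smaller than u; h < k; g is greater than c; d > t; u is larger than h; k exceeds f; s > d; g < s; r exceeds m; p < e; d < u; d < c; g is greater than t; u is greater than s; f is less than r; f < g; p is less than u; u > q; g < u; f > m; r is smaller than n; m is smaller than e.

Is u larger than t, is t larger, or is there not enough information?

u

t < d and d < c give t < c.
With c < f: t < d < c < f.
Then f < g extends the chain to g.
With g < s: t < d < c < f < g < s.
Then s < r extends the chain to r.
With r < n: t < d < c < f < g < s < r < n.
With n < h: t < d < c < f < g < s < r < n < h.
Then h < k extends the chain to k.
Then k < q extends the chain to q.
With q < u: t < d < c < f < g < s < r < n < h < k < q < u.
So u is larger.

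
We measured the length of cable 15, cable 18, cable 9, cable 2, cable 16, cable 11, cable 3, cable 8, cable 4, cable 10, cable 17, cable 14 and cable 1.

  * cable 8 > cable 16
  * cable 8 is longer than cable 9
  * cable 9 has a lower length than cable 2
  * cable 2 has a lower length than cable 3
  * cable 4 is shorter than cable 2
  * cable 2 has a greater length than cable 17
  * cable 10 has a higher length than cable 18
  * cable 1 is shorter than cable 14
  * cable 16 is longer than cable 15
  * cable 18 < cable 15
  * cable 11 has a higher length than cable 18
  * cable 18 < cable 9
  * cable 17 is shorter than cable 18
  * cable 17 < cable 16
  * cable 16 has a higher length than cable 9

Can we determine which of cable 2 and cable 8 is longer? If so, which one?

undetermined

Following every chain through cable 2: above cable 2 we get cable 3; below cable 2 we get cable 17, cable 18, cable 9, cable 4.
cable 8 is not reached, and no chain runs the other way from cable 8 to cable 2.
So the given relations leave the order of cable 2 and cable 8 undetermined.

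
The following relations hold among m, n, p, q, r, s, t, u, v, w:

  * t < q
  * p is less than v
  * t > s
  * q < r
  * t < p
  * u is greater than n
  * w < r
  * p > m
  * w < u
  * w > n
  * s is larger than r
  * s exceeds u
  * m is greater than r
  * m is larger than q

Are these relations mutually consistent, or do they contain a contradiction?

Chaining the given relations yields s < t < q < r, so s < r. But one relation states r < s. These cannot both hold.

inconsistent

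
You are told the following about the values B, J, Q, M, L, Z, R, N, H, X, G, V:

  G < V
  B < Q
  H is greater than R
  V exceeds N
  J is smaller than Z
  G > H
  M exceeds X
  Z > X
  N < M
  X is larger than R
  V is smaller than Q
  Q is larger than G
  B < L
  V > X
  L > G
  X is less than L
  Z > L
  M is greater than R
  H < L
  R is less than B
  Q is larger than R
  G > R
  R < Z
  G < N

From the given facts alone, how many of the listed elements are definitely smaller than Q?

7

From Q the given relations immediately reach R, G, B, V.
From those, H, X, N — 7 in total.
Nothing else is reachable below Q; 7 in all.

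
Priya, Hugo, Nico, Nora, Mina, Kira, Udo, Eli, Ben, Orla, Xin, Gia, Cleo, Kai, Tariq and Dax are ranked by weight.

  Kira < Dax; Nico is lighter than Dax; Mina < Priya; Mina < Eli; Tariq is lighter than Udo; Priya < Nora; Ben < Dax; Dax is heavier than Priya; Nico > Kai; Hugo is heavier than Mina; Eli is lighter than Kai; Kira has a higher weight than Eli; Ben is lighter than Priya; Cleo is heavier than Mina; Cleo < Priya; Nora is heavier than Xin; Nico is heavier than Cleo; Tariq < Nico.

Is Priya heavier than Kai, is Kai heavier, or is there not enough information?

Following every chain through Kai: above Kai we get Nico, Dax; below Kai we get Mina, Eli.
Priya is not reached, and no chain runs the other way from Priya to Kai.
So the given relations leave the order of Kai and Priya undetermined.

undetermined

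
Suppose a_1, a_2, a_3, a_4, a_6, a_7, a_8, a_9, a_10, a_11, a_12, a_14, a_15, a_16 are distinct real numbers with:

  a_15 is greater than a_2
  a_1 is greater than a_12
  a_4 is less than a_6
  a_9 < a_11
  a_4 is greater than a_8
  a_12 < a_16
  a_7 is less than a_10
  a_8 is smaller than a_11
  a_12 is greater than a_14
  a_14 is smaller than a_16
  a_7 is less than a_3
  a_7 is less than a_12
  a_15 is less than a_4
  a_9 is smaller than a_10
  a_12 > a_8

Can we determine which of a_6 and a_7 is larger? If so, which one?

undetermined

Following every chain through a_7: above a_7 we get a_10, a_3, a_12, a_1, a_16.
a_6 is not reached, and no chain runs the other way from a_6 to a_7.
So the given relations leave the order of a_7 and a_6 undetermined.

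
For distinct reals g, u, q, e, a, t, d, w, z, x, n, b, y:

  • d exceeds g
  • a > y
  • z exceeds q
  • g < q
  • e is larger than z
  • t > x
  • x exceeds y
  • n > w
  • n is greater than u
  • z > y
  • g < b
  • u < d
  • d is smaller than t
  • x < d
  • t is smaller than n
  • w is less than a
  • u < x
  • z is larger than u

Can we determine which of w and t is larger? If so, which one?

undetermined

Following every chain through w: above w we get a, n.
t is not reached, and no chain runs the other way from t to w.
So the given relations leave the order of w and t undetermined.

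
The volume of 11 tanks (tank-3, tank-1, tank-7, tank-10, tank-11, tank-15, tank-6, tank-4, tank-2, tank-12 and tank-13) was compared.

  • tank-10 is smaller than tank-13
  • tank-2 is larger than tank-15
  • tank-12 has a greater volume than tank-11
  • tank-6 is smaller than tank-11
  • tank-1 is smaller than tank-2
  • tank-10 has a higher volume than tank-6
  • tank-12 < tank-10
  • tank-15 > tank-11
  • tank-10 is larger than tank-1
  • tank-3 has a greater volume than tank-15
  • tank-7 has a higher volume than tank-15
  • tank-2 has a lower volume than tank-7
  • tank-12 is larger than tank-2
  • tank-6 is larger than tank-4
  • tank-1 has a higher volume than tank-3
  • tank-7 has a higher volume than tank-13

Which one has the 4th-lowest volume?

tank-15

The consecutive relations fix a unique order: tank-4 < tank-6 < tank-11 < tank-15 < tank-3 < tank-1 < tank-2 < tank-12 < tank-10 < tank-13 < tank-7.
Counting 4 from the smallest end gives tank-15.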